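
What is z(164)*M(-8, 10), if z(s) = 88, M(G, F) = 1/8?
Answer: 11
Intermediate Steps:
M(G, F) = ⅛
z(164)*M(-8, 10) = 88*(⅛) = 11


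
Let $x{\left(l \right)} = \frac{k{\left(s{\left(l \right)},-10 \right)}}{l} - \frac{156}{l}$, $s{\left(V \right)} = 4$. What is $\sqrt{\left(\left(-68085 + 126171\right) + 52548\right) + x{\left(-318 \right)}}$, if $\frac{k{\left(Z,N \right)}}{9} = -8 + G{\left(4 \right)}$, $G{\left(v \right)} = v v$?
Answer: $\frac{8 \sqrt{4855807}}{53} \approx 332.62$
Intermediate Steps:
$G{\left(v \right)} = v^{2}$
$k{\left(Z,N \right)} = 72$ ($k{\left(Z,N \right)} = 9 \left(-8 + 4^{2}\right) = 9 \left(-8 + 16\right) = 9 \cdot 8 = 72$)
$x{\left(l \right)} = - \frac{84}{l}$ ($x{\left(l \right)} = \frac{72}{l} - \frac{156}{l} = - \frac{84}{l}$)
$\sqrt{\left(\left(-68085 + 126171\right) + 52548\right) + x{\left(-318 \right)}} = \sqrt{\left(\left(-68085 + 126171\right) + 52548\right) - \frac{84}{-318}} = \sqrt{\left(58086 + 52548\right) - - \frac{14}{53}} = \sqrt{110634 + \frac{14}{53}} = \sqrt{\frac{5863616}{53}} = \frac{8 \sqrt{4855807}}{53}$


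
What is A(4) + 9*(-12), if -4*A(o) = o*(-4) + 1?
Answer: -417/4 ≈ -104.25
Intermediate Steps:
A(o) = -1/4 + o (A(o) = -(o*(-4) + 1)/4 = -(-4*o + 1)/4 = -(1 - 4*o)/4 = -1/4 + o)
A(4) + 9*(-12) = (-1/4 + 4) + 9*(-12) = 15/4 - 108 = -417/4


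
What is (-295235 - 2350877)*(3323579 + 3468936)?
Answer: -17973755451680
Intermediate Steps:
(-295235 - 2350877)*(3323579 + 3468936) = -2646112*6792515 = -17973755451680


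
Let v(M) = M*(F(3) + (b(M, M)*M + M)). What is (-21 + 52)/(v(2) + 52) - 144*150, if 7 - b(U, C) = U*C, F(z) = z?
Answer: -1598369/74 ≈ -21600.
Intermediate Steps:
b(U, C) = 7 - C*U (b(U, C) = 7 - U*C = 7 - C*U)
v(M) = M*(3 + M + M*(7 - M**2)) (v(M) = M*(3 + ((7 - M*M)*M + M)) = M*(3 + ((7 - M**2)*M + M)) = M*(3 + (M*(7 - M**2) + M)) = M*(3 + (M + M*(7 - M**2))) = M*(3 + M + M*(7 - M**2)))
(-21 + 52)/(v(2) + 52) - 144*150 = (-21 + 52)/(2*(3 - 1*2**3 + 8*2) + 52) - 144*150 = 31/(2*(3 - 1*8 + 16) + 52) - 21600 = 31/(2*(3 - 8 + 16) + 52) - 21600 = 31/(2*11 + 52) - 21600 = 31/(22 + 52) - 21600 = 31/74 - 21600 = -1598369/74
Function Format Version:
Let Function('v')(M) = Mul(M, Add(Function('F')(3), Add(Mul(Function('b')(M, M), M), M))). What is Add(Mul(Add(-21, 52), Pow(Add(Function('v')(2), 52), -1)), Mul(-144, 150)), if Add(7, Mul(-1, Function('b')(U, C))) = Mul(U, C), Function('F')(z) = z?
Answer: Rational(-1598369, 74) ≈ -21600.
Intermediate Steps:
Function('b')(U, C) = Add(7, Mul(-1, C, U)) (Function('b')(U, C) = Add(7, Mul(-1, Mul(U, C))) = Add(7, Mul(-1, Mul(C, U))) = Add(7, Mul(-1, C, U)))
Function('v')(M) = Mul(M, Add(3, M, Mul(M, Add(7, Mul(-1, Pow(M, 2)))))) (Function('v')(M) = Mul(M, Add(3, Add(Mul(Add(7, Mul(-1, M, M)), M), M))) = Mul(M, Add(3, Add(Mul(Add(7, Mul(-1, Pow(M, 2))), M), M))) = Mul(M, Add(3, Add(Mul(M, Add(7, Mul(-1, Pow(M, 2)))), M))) = Mul(M, Add(3, Add(M, Mul(M, Add(7, Mul(-1, Pow(M, 2))))))) = Mul(M, Add(3, M, Mul(M, Add(7, Mul(-1, Pow(M, 2)))))))
Add(Mul(Add(-21, 52), Pow(Add(Function('v')(2), 52), -1)), Mul(-144, 150)) = Add(Mul(Add(-21, 52), Pow(Add(Mul(2, Add(3, Mul(-1, Pow(2, 3)), Mul(8, 2))), 52), -1)), Mul(-144, 150)) = Add(Mul(31, Pow(Add(Mul(2, Add(3, Mul(-1, 8), 16)), 52), -1)), -21600) = Add(Mul(31, Pow(Add(Mul(2, Add(3, -8, 16)), 52), -1)), -21600) = Add(Mul(31, Pow(Add(Mul(2, 11), 52), -1)), -21600) = Add(Mul(31, Pow(Add(22, 52), -1)), -21600) = Add(Mul(31, Pow(74, -1)), -21600) = Add(Mul(31, Rational(1, 74)), -21600) = Add(Rational(31, 74), -21600) = Rational(-1598369, 74)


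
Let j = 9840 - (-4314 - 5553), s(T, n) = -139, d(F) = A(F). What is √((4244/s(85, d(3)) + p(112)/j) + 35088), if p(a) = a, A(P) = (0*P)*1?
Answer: 2*√65764459393342233/2739273 ≈ 187.24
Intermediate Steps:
A(P) = 0 (A(P) = 0*1 = 0)
d(F) = 0
j = 19707 (j = 9840 - 1*(-9867) = 9840 + 9867 = 19707)
√((4244/s(85, d(3)) + p(112)/j) + 35088) = √((4244/(-139) + 112/19707) + 35088) = √((4244*(-1/139) + 112*(1/19707)) + 35088) = √((-4244/139 + 112/19707) + 35088) = √(-83620940/2739273 + 35088) = √(96031990084/2739273) = 2*√65764459393342233/2739273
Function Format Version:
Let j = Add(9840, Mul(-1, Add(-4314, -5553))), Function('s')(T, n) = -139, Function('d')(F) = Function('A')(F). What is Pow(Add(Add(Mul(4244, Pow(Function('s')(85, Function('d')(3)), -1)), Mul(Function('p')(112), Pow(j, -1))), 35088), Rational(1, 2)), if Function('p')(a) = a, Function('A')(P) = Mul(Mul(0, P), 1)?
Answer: Mul(Rational(2, 2739273), Pow(65764459393342233, Rational(1, 2))) ≈ 187.24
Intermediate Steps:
Function('A')(P) = 0 (Function('A')(P) = Mul(0, 1) = 0)
Function('d')(F) = 0
j = 19707 (j = Add(9840, Mul(-1, -9867)) = Add(9840, 9867) = 19707)
Pow(Add(Add(Mul(4244, Pow(Function('s')(85, Function('d')(3)), -1)), Mul(Function('p')(112), Pow(j, -1))), 35088), Rational(1, 2)) = Pow(Add(Add(Mul(4244, Pow(-139, -1)), Mul(112, Pow(19707, -1))), 35088), Rational(1, 2)) = Pow(Add(Add(Mul(4244, Rational(-1, 139)), Mul(112, Rational(1, 19707))), 35088), Rational(1, 2)) = Pow(Add(Add(Rational(-4244, 139), Rational(112, 19707)), 35088), Rational(1, 2)) = Pow(Add(Rational(-83620940, 2739273), 35088), Rational(1, 2)) = Pow(Rational(96031990084, 2739273), Rational(1, 2)) = Mul(Rational(2, 2739273), Pow(65764459393342233, Rational(1, 2)))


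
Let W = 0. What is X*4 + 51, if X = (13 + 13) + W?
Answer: 155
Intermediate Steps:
X = 26 (X = (13 + 13) + 0 = 26 + 0 = 26)
X*4 + 51 = 26*4 + 51 = 104 + 51 = 155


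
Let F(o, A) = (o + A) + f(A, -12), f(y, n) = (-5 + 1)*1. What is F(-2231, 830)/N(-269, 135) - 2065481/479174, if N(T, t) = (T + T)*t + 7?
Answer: -149328187193/34799053402 ≈ -4.2912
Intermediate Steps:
f(y, n) = -4 (f(y, n) = -4*1 = -4)
N(T, t) = 7 + 2*T*t (N(T, t) = (2*T)*t + 7 = 2*T*t + 7 = 7 + 2*T*t)
F(o, A) = -4 + A + o (F(o, A) = (o + A) - 4 = (A + o) - 4 = -4 + A + o)
F(-2231, 830)/N(-269, 135) - 2065481/479174 = (-4 + 830 - 2231)/(7 + 2*(-269)*135) - 2065481/479174 = -1405/(7 - 72630) - 2065481*1/479174 = -1405/(-72623) - 2065481/479174 = -1405*(-1/72623) - 2065481/479174 = 1405/72623 - 2065481/479174 = -149328187193/34799053402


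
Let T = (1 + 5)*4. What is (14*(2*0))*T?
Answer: 0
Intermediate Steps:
T = 24 (T = 6*4 = 24)
(14*(2*0))*T = (14*(2*0))*24 = (14*0)*24 = 0*24 = 0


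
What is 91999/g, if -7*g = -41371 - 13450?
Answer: 643993/54821 ≈ 11.747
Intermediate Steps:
g = 54821/7 (g = -(-41371 - 13450)/7 = -1/7*(-54821) = 54821/7 ≈ 7831.6)
91999/g = 91999/(54821/7) = 91999*(7/54821) = 643993/54821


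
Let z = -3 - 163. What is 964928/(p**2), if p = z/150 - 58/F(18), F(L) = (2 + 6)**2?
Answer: 5557985280000/23338561 ≈ 2.3815e+5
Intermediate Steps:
F(L) = 64 (F(L) = 8**2 = 64)
z = -166
p = -4831/2400 (p = -166/150 - 58/64 = -166*1/150 - 58*1/64 = -83/75 - 29/32 = -4831/2400 ≈ -2.0129)
964928/(p**2) = 964928/((-4831/2400)**2) = 964928/(23338561/5760000) = 964928*(5760000/23338561) = 5557985280000/23338561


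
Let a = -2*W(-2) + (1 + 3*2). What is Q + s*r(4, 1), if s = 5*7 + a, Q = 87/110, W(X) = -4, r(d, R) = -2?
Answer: -10913/110 ≈ -99.209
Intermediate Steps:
Q = 87/110 (Q = 87*(1/110) = 87/110 ≈ 0.79091)
a = 15 (a = -2*(-4) + (1 + 3*2) = 8 + (1 + 6) = 8 + 7 = 15)
s = 50 (s = 5*7 + 15 = 35 + 15 = 50)
Q + s*r(4, 1) = 87/110 + 50*(-2) = 87/110 - 100 = -10913/110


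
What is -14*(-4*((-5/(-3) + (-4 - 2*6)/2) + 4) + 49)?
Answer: -2450/3 ≈ -816.67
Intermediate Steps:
-14*(-4*((-5/(-3) + (-4 - 2*6)/2) + 4) + 49) = -14*(-4*((-5*(-⅓) + (-4 - 12)*(½)) + 4) + 49) = -14*(-4*((5/3 - 16*½) + 4) + 49) = -14*(-4*((5/3 - 8) + 4) + 49) = -14*(-4*(-19/3 + 4) + 49) = -14*(-4*(-7/3) + 49) = -14*(28/3 + 49) = -14*175/3 = -2450/3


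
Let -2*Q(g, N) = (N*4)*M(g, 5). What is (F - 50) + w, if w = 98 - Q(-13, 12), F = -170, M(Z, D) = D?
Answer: -2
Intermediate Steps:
Q(g, N) = -10*N (Q(g, N) = -N*4*5/2 = -4*N*5/2 = -10*N)
w = 218 (w = 98 - (-10)*12 = 98 - 1*(-120) = 98 + 120 = 218)
(F - 50) + w = (-170 - 50) + 218 = -220 + 218 = -2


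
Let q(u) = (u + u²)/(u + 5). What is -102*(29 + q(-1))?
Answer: -2958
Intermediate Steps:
q(u) = (u + u²)/(5 + u)
-102*(29 + q(-1)) = -102*(29 - (1 - 1)/(5 - 1)) = -102*(29 - 1*0/4) = -102*(29 - 1*¼*0) = -102*(29 + 0) = -102*29 = -2958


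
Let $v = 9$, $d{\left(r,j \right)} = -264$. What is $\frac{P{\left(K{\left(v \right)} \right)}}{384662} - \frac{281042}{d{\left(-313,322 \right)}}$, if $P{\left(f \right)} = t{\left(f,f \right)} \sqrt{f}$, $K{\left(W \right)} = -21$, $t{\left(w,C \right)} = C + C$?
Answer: $\frac{140521}{132} - \frac{21 i \sqrt{21}}{192331} \approx 1064.6 - 0.00050036 i$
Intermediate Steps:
$t{\left(w,C \right)} = 2 C$
$P{\left(f \right)} = 2 f^{\frac{3}{2}}$ ($P{\left(f \right)} = 2 f \sqrt{f} = 2 f^{\frac{3}{2}}$)
$\frac{P{\left(K{\left(v \right)} \right)}}{384662} - \frac{281042}{d{\left(-313,322 \right)}} = \frac{2 \left(-21\right)^{\frac{3}{2}}}{384662} - \frac{281042}{-264} = 2 \left(- 21 i \sqrt{21}\right) \frac{1}{384662} - - \frac{140521}{132} = - 42 i \sqrt{21} \cdot \frac{1}{384662} + \frac{140521}{132} = - \frac{21 i \sqrt{21}}{192331} + \frac{140521}{132} = \frac{140521}{132} - \frac{21 i \sqrt{21}}{192331}$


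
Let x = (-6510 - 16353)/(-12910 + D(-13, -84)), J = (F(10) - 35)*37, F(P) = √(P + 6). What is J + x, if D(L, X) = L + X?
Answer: -14896166/13007 ≈ -1145.2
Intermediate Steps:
F(P) = √(6 + P)
J = -1147 (J = (√(6 + 10) - 35)*37 = (√16 - 35)*37 = (4 - 35)*37 = -31*37 = -1147)
x = 22863/13007 (x = (-6510 - 16353)/(-12910 + (-13 - 84)) = -22863/(-12910 - 97) = -22863/(-13007) = -22863*(-1/13007) = 22863/13007 ≈ 1.7577)
J + x = -1147 + 22863/13007 = -14896166/13007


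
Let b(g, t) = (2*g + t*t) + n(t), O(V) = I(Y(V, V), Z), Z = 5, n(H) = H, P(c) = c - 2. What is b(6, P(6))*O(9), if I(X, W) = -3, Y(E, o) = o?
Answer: -96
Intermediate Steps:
P(c) = -2 + c
O(V) = -3
b(g, t) = t + t**2 + 2*g (b(g, t) = (2*g + t*t) + t = (2*g + t**2) + t = (t**2 + 2*g) + t = t + t**2 + 2*g)
b(6, P(6))*O(9) = ((-2 + 6) + (-2 + 6)**2 + 2*6)*(-3) = (4 + 4**2 + 12)*(-3) = (4 + 16 + 12)*(-3) = 32*(-3) = -96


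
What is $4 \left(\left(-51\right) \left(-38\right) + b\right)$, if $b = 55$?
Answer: $7972$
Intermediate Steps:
$4 \left(\left(-51\right) \left(-38\right) + b\right) = 4 \left(\left(-51\right) \left(-38\right) + 55\right) = 4 \left(1938 + 55\right) = 4 \cdot 1993 = 7972$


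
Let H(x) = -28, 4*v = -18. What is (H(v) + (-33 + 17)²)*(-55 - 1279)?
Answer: -304152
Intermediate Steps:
v = -9/2 (v = (¼)*(-18) = -9/2 ≈ -4.5000)
(H(v) + (-33 + 17)²)*(-55 - 1279) = (-28 + (-33 + 17)²)*(-55 - 1279) = (-28 + (-16)²)*(-1334) = (-28 + 256)*(-1334) = 228*(-1334) = -304152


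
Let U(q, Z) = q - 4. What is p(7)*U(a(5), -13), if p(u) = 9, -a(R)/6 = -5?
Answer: 234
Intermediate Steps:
a(R) = 30 (a(R) = -6*(-5) = 30)
U(q, Z) = -4 + q
p(7)*U(a(5), -13) = 9*(-4 + 30) = 9*26 = 234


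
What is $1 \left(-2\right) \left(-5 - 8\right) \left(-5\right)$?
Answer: $-130$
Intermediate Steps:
$1 \left(-2\right) \left(-5 - 8\right) \left(-5\right) = \left(-2\right) \left(-13\right) \left(-5\right) = 26 \left(-5\right) = -130$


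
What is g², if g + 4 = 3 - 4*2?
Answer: 81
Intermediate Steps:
g = -9 (g = -4 + (3 - 4*2) = -4 + (3 - 8) = -4 - 5 = -9)
g² = (-9)² = 81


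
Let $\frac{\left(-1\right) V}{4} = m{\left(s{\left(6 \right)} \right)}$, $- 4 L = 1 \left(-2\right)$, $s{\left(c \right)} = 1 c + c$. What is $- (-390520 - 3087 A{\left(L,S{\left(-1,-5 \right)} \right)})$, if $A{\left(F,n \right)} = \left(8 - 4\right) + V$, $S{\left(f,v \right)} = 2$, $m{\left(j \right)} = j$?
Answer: $254692$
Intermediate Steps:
$s{\left(c \right)} = 2 c$ ($s{\left(c \right)} = c + c = 2 c$)
$L = \frac{1}{2}$ ($L = - \frac{1 \left(-2\right)}{4} = \left(- \frac{1}{4}\right) \left(-2\right) = \frac{1}{2} \approx 0.5$)
$V = -48$ ($V = - 4 \cdot 2 \cdot 6 = \left(-4\right) 12 = -48$)
$A{\left(F,n \right)} = -44$ ($A{\left(F,n \right)} = \left(8 - 4\right) - 48 = 4 - 48 = -44$)
$- (-390520 - 3087 A{\left(L,S{\left(-1,-5 \right)} \right)}) = - (-390520 - -135828) = - (-390520 + 135828) = \left(-1\right) \left(-254692\right) = 254692$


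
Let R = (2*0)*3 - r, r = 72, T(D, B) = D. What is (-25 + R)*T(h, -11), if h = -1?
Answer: 97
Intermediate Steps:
R = -72 (R = (2*0)*3 - 1*72 = 0*3 - 72 = 0 - 72 = -72)
(-25 + R)*T(h, -11) = (-25 - 72)*(-1) = -97*(-1) = 97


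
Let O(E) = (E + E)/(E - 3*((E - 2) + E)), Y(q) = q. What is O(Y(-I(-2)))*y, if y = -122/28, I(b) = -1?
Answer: -61/7 ≈ -8.7143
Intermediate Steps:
O(E) = 2*E/(6 - 5*E) (O(E) = (2*E)/(E - 3*((-2 + E) + E)) = (2*E)/(E - 3*(-2 + 2*E)) = (2*E)/(E + (6 - 6*E)) = (2*E)/(6 - 5*E) = 2*E/(6 - 5*E))
y = -61/14 (y = -122*1/28 = -61/14 ≈ -4.3571)
O(Y(-I(-2)))*y = -2*(-1*(-1))/(-6 + 5*(-1*(-1)))*(-61/14) = -2*1/(-6 + 5*1)*(-61/14) = -2*1/(-6 + 5)*(-61/14) = -2*1/(-1)*(-61/14) = -2*1*(-1)*(-61/14) = 2*(-61/14) = -61/7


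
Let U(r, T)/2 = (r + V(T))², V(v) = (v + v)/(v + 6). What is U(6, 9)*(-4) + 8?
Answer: -10168/25 ≈ -406.72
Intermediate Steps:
V(v) = 2*v/(6 + v) (V(v) = (2*v)/(6 + v) = 2*v/(6 + v))
U(r, T) = 2*(r + 2*T/(6 + T))²
U(6, 9)*(-4) + 8 = (2*(2*9 + 6*(6 + 9))²/(6 + 9)²)*(-4) + 8 = (2*(18 + 6*15)²/15²)*(-4) + 8 = (2*(1/225)*(18 + 90)²)*(-4) + 8 = (2*(1/225)*108²)*(-4) + 8 = (2*(1/225)*11664)*(-4) + 8 = (2592/25)*(-4) + 8 = -10368/25 + 8 = -10168/25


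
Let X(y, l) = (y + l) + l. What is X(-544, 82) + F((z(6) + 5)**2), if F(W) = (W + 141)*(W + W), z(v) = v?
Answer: 63024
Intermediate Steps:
F(W) = 2*W*(141 + W) (F(W) = (141 + W)*(2*W) = 2*W*(141 + W))
X(y, l) = y + 2*l (X(y, l) = (l + y) + l = y + 2*l)
X(-544, 82) + F((z(6) + 5)**2) = (-544 + 2*82) + 2*(6 + 5)**2*(141 + (6 + 5)**2) = (-544 + 164) + 2*11**2*(141 + 11**2) = -380 + 2*121*(141 + 121) = -380 + 2*121*262 = -380 + 63404 = 63024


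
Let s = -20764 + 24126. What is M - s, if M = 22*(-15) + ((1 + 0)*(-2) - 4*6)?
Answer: -3718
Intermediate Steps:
s = 3362
M = -356 (M = -330 + (1*(-2) - 24) = -330 + (-2 - 24) = -330 - 26 = -356)
M - s = -356 - 1*3362 = -356 - 3362 = -3718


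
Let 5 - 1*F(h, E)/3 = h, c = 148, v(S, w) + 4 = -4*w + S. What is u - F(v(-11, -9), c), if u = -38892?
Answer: -38844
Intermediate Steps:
v(S, w) = -4 + S - 4*w (v(S, w) = -4 + (-4*w + S) = -4 + (S - 4*w) = -4 + S - 4*w)
F(h, E) = 15 - 3*h
u - F(v(-11, -9), c) = -38892 - (15 - 3*(-4 - 11 - 4*(-9))) = -38892 - (15 - 3*(-4 - 11 + 36)) = -38892 - (15 - 3*21) = -38892 - (15 - 63) = -38892 - 1*(-48) = -38892 + 48 = -38844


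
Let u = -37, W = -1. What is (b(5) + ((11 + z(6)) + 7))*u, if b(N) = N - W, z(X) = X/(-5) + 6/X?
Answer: -4403/5 ≈ -880.60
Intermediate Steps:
z(X) = 6/X - X/5 (z(X) = X*(-⅕) + 6/X = -X/5 + 6/X = 6/X - X/5)
b(N) = 1 + N (b(N) = N - 1*(-1) = N + 1 = 1 + N)
(b(5) + ((11 + z(6)) + 7))*u = ((1 + 5) + ((11 + (6/6 - ⅕*6)) + 7))*(-37) = (6 + ((11 + (6*(⅙) - 6/5)) + 7))*(-37) = (6 + ((11 + (1 - 6/5)) + 7))*(-37) = (6 + ((11 - ⅕) + 7))*(-37) = (6 + (54/5 + 7))*(-37) = (6 + 89/5)*(-37) = (119/5)*(-37) = -4403/5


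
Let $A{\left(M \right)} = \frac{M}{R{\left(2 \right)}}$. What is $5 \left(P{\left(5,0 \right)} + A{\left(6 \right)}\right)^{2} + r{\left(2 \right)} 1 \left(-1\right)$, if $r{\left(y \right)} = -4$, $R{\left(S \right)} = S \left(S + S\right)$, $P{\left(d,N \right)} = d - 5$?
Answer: $\frac{109}{16} \approx 6.8125$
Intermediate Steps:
$P{\left(d,N \right)} = -5 + d$ ($P{\left(d,N \right)} = d - 5 = -5 + d$)
$R{\left(S \right)} = 2 S^{2}$ ($R{\left(S \right)} = S 2 S = 2 S^{2}$)
$A{\left(M \right)} = \frac{M}{8}$ ($A{\left(M \right)} = \frac{M}{2 \cdot 2^{2}} = \frac{M}{2 \cdot 4} = \frac{M}{8}$)
$5 \left(P{\left(5,0 \right)} + A{\left(6 \right)}\right)^{2} + r{\left(2 \right)} 1 \left(-1\right) = 5 \left(\left(-5 + 5\right) + \frac{1}{8} \cdot 6\right)^{2} + \left(-4\right) 1 \left(-1\right) = 5 \left(0 + \frac{3}{4}\right)^{2} - -4 = 5 \left(\frac{3}{4}\right)^{2} + 4 = 5 \cdot \frac{9}{16} + 4 = \frac{45}{16} + 4 = \frac{109}{16}$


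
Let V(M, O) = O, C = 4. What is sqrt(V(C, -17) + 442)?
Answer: 5*sqrt(17) ≈ 20.616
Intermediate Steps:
sqrt(V(C, -17) + 442) = sqrt(-17 + 442) = sqrt(425) = 5*sqrt(17)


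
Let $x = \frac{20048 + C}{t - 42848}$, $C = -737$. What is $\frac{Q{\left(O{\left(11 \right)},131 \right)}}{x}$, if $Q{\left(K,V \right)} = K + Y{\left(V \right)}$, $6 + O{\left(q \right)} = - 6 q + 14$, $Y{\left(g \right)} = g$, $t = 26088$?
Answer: $- \frac{1223480}{19311} \approx -63.357$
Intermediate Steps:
$O{\left(q \right)} = 8 - 6 q$ ($O{\left(q \right)} = -6 - \left(-14 + 6 q\right) = 8 - 6 q$)
$Q{\left(K,V \right)} = K + V$
$x = - \frac{19311}{16760}$ ($x = \frac{20048 - 737}{26088 - 42848} = \frac{19311}{-16760} = 19311 \left(- \frac{1}{16760}\right) = - \frac{19311}{16760} \approx -1.1522$)
$\frac{Q{\left(O{\left(11 \right)},131 \right)}}{x} = \frac{\left(8 - 66\right) + 131}{- \frac{19311}{16760}} = \left(\left(8 - 66\right) + 131\right) \left(- \frac{16760}{19311}\right) = \left(-58 + 131\right) \left(- \frac{16760}{19311}\right) = 73 \left(- \frac{16760}{19311}\right) = - \frac{1223480}{19311}$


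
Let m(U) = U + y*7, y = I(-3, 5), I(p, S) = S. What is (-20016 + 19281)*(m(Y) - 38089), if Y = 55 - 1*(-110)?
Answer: 27848415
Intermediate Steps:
Y = 165 (Y = 55 + 110 = 165)
y = 5
m(U) = 35 + U (m(U) = U + 5*7 = U + 35 = 35 + U)
(-20016 + 19281)*(m(Y) - 38089) = (-20016 + 19281)*((35 + 165) - 38089) = -735*(200 - 38089) = -735*(-37889) = 27848415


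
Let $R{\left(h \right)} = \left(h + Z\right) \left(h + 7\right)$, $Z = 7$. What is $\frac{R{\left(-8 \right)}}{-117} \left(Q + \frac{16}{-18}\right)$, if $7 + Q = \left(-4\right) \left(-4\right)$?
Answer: $- \frac{73}{1053} \approx -0.069326$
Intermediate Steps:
$R{\left(h \right)} = \left(7 + h\right)^{2}$ ($R{\left(h \right)} = \left(h + 7\right) \left(h + 7\right) = \left(7 + h\right) \left(7 + h\right) = \left(7 + h\right)^{2}$)
$Q = 9$ ($Q = -7 - -16 = -7 + 16 = 9$)
$\frac{R{\left(-8 \right)}}{-117} \left(Q + \frac{16}{-18}\right) = \frac{49 + \left(-8\right)^{2} + 14 \left(-8\right)}{-117} \left(9 + \frac{16}{-18}\right) = \left(49 + 64 - 112\right) \left(- \frac{1}{117}\right) \left(9 + 16 \left(- \frac{1}{18}\right)\right) = 1 \left(- \frac{1}{117}\right) \left(9 - \frac{8}{9}\right) = \left(- \frac{1}{117}\right) \frac{73}{9} = - \frac{73}{1053}$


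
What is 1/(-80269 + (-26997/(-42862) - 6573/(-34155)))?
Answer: -487983870/39169575989543 ≈ -1.2458e-5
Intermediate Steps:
1/(-80269 + (-26997/(-42862) - 6573/(-34155))) = 1/(-80269 + (-26997*(-1/42862) - 6573*(-1/34155))) = 1/(-80269 + (26997/42862 + 2191/11385)) = 1/(-80269 + 401271487/487983870) = 1/(-39169575989543/487983870) = -487983870/39169575989543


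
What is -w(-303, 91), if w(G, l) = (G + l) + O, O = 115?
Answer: 97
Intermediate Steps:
w(G, l) = 115 + G + l (w(G, l) = (G + l) + 115 = 115 + G + l)
-w(-303, 91) = -(115 - 303 + 91) = -1*(-97) = 97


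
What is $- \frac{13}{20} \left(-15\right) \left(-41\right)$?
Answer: $- \frac{1599}{4} \approx -399.75$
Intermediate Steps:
$- \frac{13}{20} \left(-15\right) \left(-41\right) = \left(-13\right) \frac{1}{20} \left(-15\right) \left(-41\right) = \left(- \frac{13}{20}\right) \left(-15\right) \left(-41\right) = \frac{39}{4} \left(-41\right) = - \frac{1599}{4}$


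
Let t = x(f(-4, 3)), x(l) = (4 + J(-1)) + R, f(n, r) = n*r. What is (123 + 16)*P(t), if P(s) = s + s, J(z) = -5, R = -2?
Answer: -834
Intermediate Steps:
x(l) = -3 (x(l) = (4 - 5) - 2 = -1 - 2 = -3)
t = -3
P(s) = 2*s
(123 + 16)*P(t) = (123 + 16)*(2*(-3)) = 139*(-6) = -834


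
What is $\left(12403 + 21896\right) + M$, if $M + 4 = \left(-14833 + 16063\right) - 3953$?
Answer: $31572$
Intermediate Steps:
$M = -2727$ ($M = -4 + \left(\left(-14833 + 16063\right) - 3953\right) = -4 + \left(1230 - 3953\right) = -4 - 2723 = -2727$)
$\left(12403 + 21896\right) + M = \left(12403 + 21896\right) - 2727 = 34299 - 2727 = 31572$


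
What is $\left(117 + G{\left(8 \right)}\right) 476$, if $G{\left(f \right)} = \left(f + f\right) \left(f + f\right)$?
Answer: $177548$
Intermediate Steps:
$G{\left(f \right)} = 4 f^{2}$ ($G{\left(f \right)} = 2 f 2 f = 4 f^{2}$)
$\left(117 + G{\left(8 \right)}\right) 476 = \left(117 + 4 \cdot 8^{2}\right) 476 = \left(117 + 4 \cdot 64\right) 476 = \left(117 + 256\right) 476 = 373 \cdot 476 = 177548$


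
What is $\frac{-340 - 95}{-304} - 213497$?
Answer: $- \frac{64902653}{304} \approx -2.135 \cdot 10^{5}$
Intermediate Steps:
$\frac{-340 - 95}{-304} - 213497 = \left(-435\right) \left(- \frac{1}{304}\right) - 213497 = \frac{435}{304} - 213497 = - \frac{64902653}{304}$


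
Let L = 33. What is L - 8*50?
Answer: -367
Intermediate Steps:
L - 8*50 = 33 - 8*50 = 33 - 400 = -367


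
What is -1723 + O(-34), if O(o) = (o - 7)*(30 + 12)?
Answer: -3445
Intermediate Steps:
O(o) = -294 + 42*o (O(o) = (-7 + o)*42 = -294 + 42*o)
-1723 + O(-34) = -1723 + (-294 + 42*(-34)) = -1723 + (-294 - 1428) = -1723 - 1722 = -3445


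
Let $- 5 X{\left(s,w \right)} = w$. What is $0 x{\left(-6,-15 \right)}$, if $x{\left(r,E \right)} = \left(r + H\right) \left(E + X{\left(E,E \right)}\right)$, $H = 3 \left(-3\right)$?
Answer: $0$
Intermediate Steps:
$H = -9$
$X{\left(s,w \right)} = - \frac{w}{5}$
$x{\left(r,E \right)} = \frac{4 E \left(-9 + r\right)}{5}$ ($x{\left(r,E \right)} = \left(r - 9\right) \left(E - \frac{E}{5}\right) = \left(-9 + r\right) \frac{4 E}{5} = \frac{4 E \left(-9 + r\right)}{5}$)
$0 x{\left(-6,-15 \right)} = 0 \cdot \frac{4}{5} \left(-15\right) \left(-9 - 6\right) = 0 \cdot \frac{4}{5} \left(-15\right) \left(-15\right) = 0 \cdot 180 = 0$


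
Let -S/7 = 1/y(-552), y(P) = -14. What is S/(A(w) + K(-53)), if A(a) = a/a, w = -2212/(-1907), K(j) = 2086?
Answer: 1/4174 ≈ 0.00023958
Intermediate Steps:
S = ½ (S = -7/(-14) = -7*(-1/14) = ½ ≈ 0.50000)
w = 2212/1907 (w = -2212*(-1/1907) = 2212/1907 ≈ 1.1599)
A(a) = 1
S/(A(w) + K(-53)) = 1/(2*(1 + 2086)) = (½)/2087 = (½)*(1/2087) = 1/4174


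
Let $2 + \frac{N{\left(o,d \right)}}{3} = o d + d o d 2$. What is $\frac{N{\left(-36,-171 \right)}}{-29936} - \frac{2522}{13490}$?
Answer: $\frac{21219761117}{100959160} \approx 210.18$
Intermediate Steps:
$N{\left(o,d \right)} = -6 + 3 d o + 6 o d^{2}$ ($N{\left(o,d \right)} = -6 + 3 \left(o d + d o d 2\right) = -6 + 3 \left(d o + d o 2 d\right) = -6 + 3 \left(d o + 2 o d^{2}\right) = -6 + \left(3 d o + 6 o d^{2}\right) = -6 + 3 d o + 6 o d^{2}$)
$\frac{N{\left(-36,-171 \right)}}{-29936} - \frac{2522}{13490} = \frac{-6 + 3 \left(-171\right) \left(-36\right) + 6 \left(-36\right) \left(-171\right)^{2}}{-29936} - \frac{2522}{13490} = \left(-6 + 18468 + 6 \left(-36\right) 29241\right) \left(- \frac{1}{29936}\right) - \frac{1261}{6745} = \left(-6 + 18468 - 6316056\right) \left(- \frac{1}{29936}\right) - \frac{1261}{6745} = \left(-6297594\right) \left(- \frac{1}{29936}\right) - \frac{1261}{6745} = \frac{3148797}{14968} - \frac{1261}{6745} = \frac{21219761117}{100959160}$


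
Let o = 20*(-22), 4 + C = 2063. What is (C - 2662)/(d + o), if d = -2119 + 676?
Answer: 603/1883 ≈ 0.32023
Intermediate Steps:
C = 2059 (C = -4 + 2063 = 2059)
o = -440
d = -1443
(C - 2662)/(d + o) = (2059 - 2662)/(-1443 - 440) = -603/(-1883) = -603*(-1/1883) = 603/1883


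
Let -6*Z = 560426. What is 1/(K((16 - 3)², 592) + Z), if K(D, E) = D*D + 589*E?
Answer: 3/851534 ≈ 3.5231e-6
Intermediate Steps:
Z = -280213/3 (Z = -⅙*560426 = -280213/3 ≈ -93404.)
K(D, E) = D² + 589*E
1/(K((16 - 3)², 592) + Z) = 1/((((16 - 3)²)² + 589*592) - 280213/3) = 1/(((13²)² + 348688) - 280213/3) = 1/((169² + 348688) - 280213/3) = 1/((28561 + 348688) - 280213/3) = 1/(377249 - 280213/3) = 1/(851534/3) = 3/851534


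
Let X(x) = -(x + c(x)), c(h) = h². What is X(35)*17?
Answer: -21420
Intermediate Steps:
X(x) = -x - x² (X(x) = -(x + x²) = -x - x²)
X(35)*17 = (35*(-1 - 1*35))*17 = (35*(-1 - 35))*17 = (35*(-36))*17 = -1260*17 = -21420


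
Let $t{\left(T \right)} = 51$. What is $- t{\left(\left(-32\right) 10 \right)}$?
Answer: $-51$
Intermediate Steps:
$- t{\left(\left(-32\right) 10 \right)} = \left(-1\right) 51 = -51$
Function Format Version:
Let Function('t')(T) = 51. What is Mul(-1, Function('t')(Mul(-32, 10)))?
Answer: -51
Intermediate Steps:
Mul(-1, Function('t')(Mul(-32, 10))) = Mul(-1, 51) = -51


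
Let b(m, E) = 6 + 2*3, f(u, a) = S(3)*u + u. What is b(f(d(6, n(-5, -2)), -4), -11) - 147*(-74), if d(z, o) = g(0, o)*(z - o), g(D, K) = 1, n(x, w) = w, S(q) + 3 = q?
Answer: 10890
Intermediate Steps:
S(q) = -3 + q
d(z, o) = z - o (d(z, o) = 1*(z - o) = z - o)
f(u, a) = u (f(u, a) = (-3 + 3)*u + u = 0*u + u = 0 + u = u)
b(m, E) = 12 (b(m, E) = 6 + 6 = 12)
b(f(d(6, n(-5, -2)), -4), -11) - 147*(-74) = 12 - 147*(-74) = 12 + 10878 = 10890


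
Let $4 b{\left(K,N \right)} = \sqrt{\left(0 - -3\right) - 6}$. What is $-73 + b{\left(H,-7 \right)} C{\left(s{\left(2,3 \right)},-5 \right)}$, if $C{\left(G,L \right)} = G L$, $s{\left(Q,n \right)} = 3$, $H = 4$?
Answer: $-73 - \frac{15 i \sqrt{3}}{4} \approx -73.0 - 6.4952 i$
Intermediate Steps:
$b{\left(K,N \right)} = \frac{i \sqrt{3}}{4}$ ($b{\left(K,N \right)} = \frac{\sqrt{\left(0 - -3\right) - 6}}{4} = \frac{\sqrt{\left(0 + 3\right) - 6}}{4} = \frac{\sqrt{3 - 6}}{4} = \frac{\sqrt{-3}}{4} = \frac{i \sqrt{3}}{4}$)
$-73 + b{\left(H,-7 \right)} C{\left(s{\left(2,3 \right)},-5 \right)} = -73 + \frac{i \sqrt{3}}{4} \cdot 3 \left(-5\right) = -73 + \frac{i \sqrt{3}}{4} \left(-15\right) = -73 - \frac{15 i \sqrt{3}}{4}$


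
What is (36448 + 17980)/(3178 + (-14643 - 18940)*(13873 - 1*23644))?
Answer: 54428/328142671 ≈ 0.00016587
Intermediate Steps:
(36448 + 17980)/(3178 + (-14643 - 18940)*(13873 - 1*23644)) = 54428/(3178 - 33583*(13873 - 23644)) = 54428/(3178 - 33583*(-9771)) = 54428/(3178 + 328139493) = 54428/328142671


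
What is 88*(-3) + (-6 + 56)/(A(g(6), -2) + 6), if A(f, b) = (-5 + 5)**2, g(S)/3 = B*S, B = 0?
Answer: -767/3 ≈ -255.67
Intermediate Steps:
g(S) = 0 (g(S) = 3*(0*S) = 3*0 = 0)
A(f, b) = 0 (A(f, b) = 0**2 = 0)
88*(-3) + (-6 + 56)/(A(g(6), -2) + 6) = 88*(-3) + (-6 + 56)/(0 + 6) = -264 + 50/6 = -264 + 50*(1/6) = -264 + 25/3 = -767/3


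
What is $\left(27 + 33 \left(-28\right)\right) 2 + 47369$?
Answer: $45575$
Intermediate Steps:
$\left(27 + 33 \left(-28\right)\right) 2 + 47369 = \left(27 - 924\right) 2 + 47369 = \left(-897\right) 2 + 47369 = -1794 + 47369 = 45575$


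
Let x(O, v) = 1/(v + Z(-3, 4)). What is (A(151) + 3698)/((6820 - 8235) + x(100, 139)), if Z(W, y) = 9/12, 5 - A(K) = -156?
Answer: -2157181/790981 ≈ -2.7272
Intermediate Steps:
A(K) = 161 (A(K) = 5 - 1*(-156) = 5 + 156 = 161)
Z(W, y) = 3/4 (Z(W, y) = 9*(1/12) = 3/4)
x(O, v) = 1/(3/4 + v) (x(O, v) = 1/(v + 3/4) = 1/(3/4 + v))
(A(151) + 3698)/((6820 - 8235) + x(100, 139)) = (161 + 3698)/((6820 - 8235) + 4/(3 + 4*139)) = 3859/(-1415 + 4/(3 + 556)) = 3859/(-1415 + 4/559) = 3859/(-790981/559) = 3859*(-559/790981) = -2157181/790981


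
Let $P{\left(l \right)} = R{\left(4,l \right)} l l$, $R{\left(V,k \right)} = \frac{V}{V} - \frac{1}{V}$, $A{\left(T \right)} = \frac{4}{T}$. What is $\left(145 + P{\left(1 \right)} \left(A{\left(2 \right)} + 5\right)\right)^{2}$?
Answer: $\frac{361201}{16} \approx 22575.0$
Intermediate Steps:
$R{\left(V,k \right)} = 1 - \frac{1}{V}$
$P{\left(l \right)} = \frac{3 l^{2}}{4}$ ($P{\left(l \right)} = \frac{-1 + 4}{4} l l = \frac{1}{4} \cdot 3 l l = \frac{3 l}{4} l = \frac{3 l^{2}}{4}$)
$\left(145 + P{\left(1 \right)} \left(A{\left(2 \right)} + 5\right)\right)^{2} = \left(145 + \frac{3 \cdot 1^{2}}{4} \left(\frac{4}{2} + 5\right)\right)^{2} = \left(145 + \frac{3}{4} \cdot 1 \left(4 \cdot \frac{1}{2} + 5\right)\right)^{2} = \left(145 + \frac{3 \left(2 + 5\right)}{4}\right)^{2} = \left(145 + \frac{3}{4} \cdot 7\right)^{2} = \left(145 + \frac{21}{4}\right)^{2} = \left(\frac{601}{4}\right)^{2} = \frac{361201}{16}$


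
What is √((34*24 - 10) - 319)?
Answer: √487 ≈ 22.068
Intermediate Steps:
√((34*24 - 10) - 319) = √((816 - 10) - 319) = √(806 - 319) = √487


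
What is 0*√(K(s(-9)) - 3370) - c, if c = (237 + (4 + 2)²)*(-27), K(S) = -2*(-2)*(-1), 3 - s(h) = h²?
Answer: 7371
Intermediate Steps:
s(h) = 3 - h²
K(S) = -4 (K(S) = 4*(-1) = -4)
c = -7371 (c = (237 + 6²)*(-27) = (237 + 36)*(-27) = 273*(-27) = -7371)
0*√(K(s(-9)) - 3370) - c = 0*√(-4 - 3370) - 1*(-7371) = 0*√(-3374) + 7371 = 0*(I*√3374) + 7371 = 0 + 7371 = 7371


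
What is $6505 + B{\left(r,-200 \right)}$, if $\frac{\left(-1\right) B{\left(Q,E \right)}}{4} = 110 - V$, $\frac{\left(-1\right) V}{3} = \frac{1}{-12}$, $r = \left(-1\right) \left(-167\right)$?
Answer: $6066$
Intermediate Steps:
$r = 167$
$V = \frac{1}{4}$ ($V = - \frac{3}{-12} = \left(-3\right) \left(- \frac{1}{12}\right) = \frac{1}{4} \approx 0.25$)
$B{\left(Q,E \right)} = -439$ ($B{\left(Q,E \right)} = - 4 \left(110 - \frac{1}{4}\right) = \left(-4\right) \frac{439}{4} = -439$)
$6505 + B{\left(r,-200 \right)} = 6505 - 439 = 6066$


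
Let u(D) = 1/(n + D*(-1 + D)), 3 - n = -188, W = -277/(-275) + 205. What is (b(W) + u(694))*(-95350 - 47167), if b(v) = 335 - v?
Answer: -2432370586650128/132311575 ≈ -1.8384e+7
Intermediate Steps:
W = 56652/275 (W = -277*(-1/275) + 205 = 277/275 + 205 = 56652/275 ≈ 206.01)
n = 191 (n = 3 - 1*(-188) = 3 + 188 = 191)
u(D) = 1/(191 + D*(-1 + D))
(b(W) + u(694))*(-95350 - 47167) = ((335 - 1*56652/275) + 1/(191 + 694² - 1*694))*(-95350 - 47167) = ((335 - 56652/275) + 1/(191 + 481636 - 694))*(-142517) = (35473/275 + 1/481133)*(-142517) = (17067231184/132311575)*(-142517) = -2432370586650128/132311575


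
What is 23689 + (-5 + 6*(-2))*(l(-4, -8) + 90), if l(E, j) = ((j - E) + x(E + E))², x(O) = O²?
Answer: -39041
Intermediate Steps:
l(E, j) = (j - E + 4*E²)² (l(E, j) = ((j - E) + (E + E)²)² = ((j - E) + (2*E)²)² = ((j - E) + 4*E²)² = (j - E + 4*E²)²)
23689 + (-5 + 6*(-2))*(l(-4, -8) + 90) = 23689 + (-5 + 6*(-2))*((-8 - 1*(-4) + 4*(-4)²)² + 90) = 23689 + (-5 - 12)*((-8 + 4 + 4*16)² + 90) = 23689 - 17*((-8 + 4 + 64)² + 90) = 23689 - 17*(60² + 90) = 23689 - 17*(3600 + 90) = 23689 - 17*3690 = 23689 - 62730 = -39041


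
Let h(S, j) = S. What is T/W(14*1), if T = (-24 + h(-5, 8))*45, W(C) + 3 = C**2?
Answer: -1305/193 ≈ -6.7617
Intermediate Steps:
W(C) = -3 + C**2
T = -1305 (T = (-24 - 5)*45 = -29*45 = -1305)
T/W(14*1) = -1305/(-3 + (14*1)**2) = -1305/(-3 + 14**2) = -1305/(-3 + 196) = -1305/193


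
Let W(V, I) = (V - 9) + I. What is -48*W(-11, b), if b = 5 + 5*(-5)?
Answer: 1920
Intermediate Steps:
b = -20 (b = 5 - 25 = -20)
W(V, I) = -9 + I + V (W(V, I) = (-9 + V) + I = -9 + I + V)
-48*W(-11, b) = -48*(-9 - 20 - 11) = -48*(-40) = 1920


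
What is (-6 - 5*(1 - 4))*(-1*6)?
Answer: -54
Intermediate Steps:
(-6 - 5*(1 - 4))*(-1*6) = (-6 - 5*(-3))*(-6) = (-6 + 15)*(-6) = 9*(-6) = -54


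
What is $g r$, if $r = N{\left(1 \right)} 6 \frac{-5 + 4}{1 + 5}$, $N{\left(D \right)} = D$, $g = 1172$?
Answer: $-1172$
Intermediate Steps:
$r = -1$ ($r = 1 \cdot 6 \frac{-5 + 4}{1 + 5} = 6 \left(- \frac{1}{6}\right) = -1$)
$g r = 1172 \left(-1\right) = -1172$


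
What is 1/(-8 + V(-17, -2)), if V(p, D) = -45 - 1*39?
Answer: -1/92 ≈ -0.010870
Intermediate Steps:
V(p, D) = -84 (V(p, D) = -45 - 39 = -84)
1/(-8 + V(-17, -2)) = 1/(-8 - 84) = 1/(-92) = -1/92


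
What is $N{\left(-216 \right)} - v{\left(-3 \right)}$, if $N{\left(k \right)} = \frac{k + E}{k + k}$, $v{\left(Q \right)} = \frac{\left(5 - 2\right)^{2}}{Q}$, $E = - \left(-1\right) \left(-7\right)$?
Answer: $\frac{1519}{432} \approx 3.5162$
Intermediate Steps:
$E = -7$ ($E = \left(-1\right) 7 = -7$)
$v{\left(Q \right)} = \frac{9}{Q}$ ($v{\left(Q \right)} = \frac{3^{2}}{Q} = \frac{9}{Q}$)
$N{\left(k \right)} = \frac{-7 + k}{2 k}$ ($N{\left(k \right)} = \frac{k - 7}{k + k} = \frac{-7 + k}{2 k}$)
$N{\left(-216 \right)} - v{\left(-3 \right)} = \frac{-7 - 216}{2 \left(-216\right)} - \frac{9}{-3} = \frac{1}{2} \left(- \frac{1}{216}\right) \left(-223\right) - 9 \left(- \frac{1}{3}\right) = \frac{223}{432} - -3 = \frac{223}{432} + 3 = \frac{1519}{432}$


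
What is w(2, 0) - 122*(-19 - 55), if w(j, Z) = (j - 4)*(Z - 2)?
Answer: 9032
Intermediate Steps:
w(j, Z) = (-4 + j)*(-2 + Z)
w(2, 0) - 122*(-19 - 55) = (8 - 4*0 - 2*2 + 0*2) - 122*(-19 - 55) = (8 + 0 - 4 + 0) - 122*(-74) = 4 + 9028 = 9032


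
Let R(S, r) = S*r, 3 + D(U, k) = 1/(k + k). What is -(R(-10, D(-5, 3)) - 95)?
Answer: 200/3 ≈ 66.667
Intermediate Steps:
D(U, k) = -3 + 1/(2*k) (D(U, k) = -3 + 1/(k + k) = -3 + 1/(2*k))
-(R(-10, D(-5, 3)) - 95) = -(-10*(-3 + (½)/3) - 95) = -(-10*(-3 + (½)*(⅓)) - 95) = -(-10*(-3 + ⅙) - 95) = -(-10*(-17/6) - 95) = -(85/3 - 95) = -1*(-200/3) = 200/3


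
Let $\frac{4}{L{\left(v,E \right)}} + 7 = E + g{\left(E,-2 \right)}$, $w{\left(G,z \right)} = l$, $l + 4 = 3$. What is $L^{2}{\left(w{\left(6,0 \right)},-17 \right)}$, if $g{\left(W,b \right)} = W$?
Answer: $\frac{16}{1681} \approx 0.0095181$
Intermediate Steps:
$l = -1$ ($l = -4 + 3 = -1$)
$w{\left(G,z \right)} = -1$
$L{\left(v,E \right)} = \frac{4}{-7 + 2 E}$ ($L{\left(v,E \right)} = \frac{4}{-7 + \left(E + E\right)} = \frac{4}{-7 + 2 E}$)
$L^{2}{\left(w{\left(6,0 \right)},-17 \right)} = \left(\frac{4}{-7 + 2 \left(-17\right)}\right)^{2} = \left(\frac{4}{-7 - 34}\right)^{2} = \left(\frac{4}{-41}\right)^{2} = \left(4 \left(- \frac{1}{41}\right)\right)^{2} = \left(- \frac{4}{41}\right)^{2} = \frac{16}{1681}$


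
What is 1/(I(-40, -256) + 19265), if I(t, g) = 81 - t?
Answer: 1/19386 ≈ 5.1584e-5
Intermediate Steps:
1/(I(-40, -256) + 19265) = 1/((81 - 1*(-40)) + 19265) = 1/((81 + 40) + 19265) = 1/(121 + 19265) = 1/19386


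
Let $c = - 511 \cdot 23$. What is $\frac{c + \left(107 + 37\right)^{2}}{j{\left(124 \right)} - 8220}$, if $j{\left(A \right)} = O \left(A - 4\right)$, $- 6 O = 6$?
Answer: $- \frac{8983}{8340} \approx -1.0771$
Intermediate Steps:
$O = -1$ ($O = \left(- \frac{1}{6}\right) 6 = -1$)
$c = -11753$ ($c = \left(-1\right) 11753 = -11753$)
$j{\left(A \right)} = 4 - A$ ($j{\left(A \right)} = - (A - 4) = - (-4 + A) = 4 - A$)
$\frac{c + \left(107 + 37\right)^{2}}{j{\left(124 \right)} - 8220} = \frac{-11753 + \left(107 + 37\right)^{2}}{\left(4 - 124\right) - 8220} = \frac{-11753 + 144^{2}}{\left(4 - 124\right) - 8220} = \frac{-11753 + 20736}{-120 - 8220} = \frac{8983}{-8340} = 8983 \left(- \frac{1}{8340}\right) = - \frac{8983}{8340}$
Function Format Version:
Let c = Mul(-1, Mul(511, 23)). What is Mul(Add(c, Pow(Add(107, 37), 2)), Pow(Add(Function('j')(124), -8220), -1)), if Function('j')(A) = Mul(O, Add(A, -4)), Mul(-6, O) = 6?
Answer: Rational(-8983, 8340) ≈ -1.0771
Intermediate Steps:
O = -1 (O = Mul(Rational(-1, 6), 6) = -1)
c = -11753 (c = Mul(-1, 11753) = -11753)
Function('j')(A) = Add(4, Mul(-1, A)) (Function('j')(A) = Mul(-1, Add(A, -4)) = Mul(-1, Add(-4, A)) = Add(4, Mul(-1, A)))
Mul(Add(c, Pow(Add(107, 37), 2)), Pow(Add(Function('j')(124), -8220), -1)) = Mul(Add(-11753, Pow(Add(107, 37), 2)), Pow(Add(Add(4, Mul(-1, 124)), -8220), -1)) = Mul(Add(-11753, Pow(144, 2)), Pow(Add(Add(4, -124), -8220), -1)) = Mul(Add(-11753, 20736), Pow(Add(-120, -8220), -1)) = Mul(8983, Pow(-8340, -1)) = Mul(8983, Rational(-1, 8340)) = Rational(-8983, 8340)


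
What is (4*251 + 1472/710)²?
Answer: 127560408336/126025 ≈ 1.0122e+6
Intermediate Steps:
(4*251 + 1472/710)² = (1004 + 1472*(1/710))² = (1004 + 736/355)² = (357156/355)² = 127560408336/126025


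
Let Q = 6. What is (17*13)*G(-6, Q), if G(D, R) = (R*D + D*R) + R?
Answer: -14586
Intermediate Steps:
G(D, R) = R + 2*D*R (G(D, R) = (D*R + D*R) + R = 2*D*R + R = R + 2*D*R)
(17*13)*G(-6, Q) = (17*13)*(6*(1 + 2*(-6))) = 221*(6*(1 - 12)) = 221*(6*(-11)) = 221*(-66) = -14586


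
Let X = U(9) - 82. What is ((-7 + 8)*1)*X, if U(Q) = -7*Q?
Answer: -145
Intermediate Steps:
X = -145 (X = -7*9 - 82 = -63 - 82 = -145)
((-7 + 8)*1)*X = ((-7 + 8)*1)*(-145) = (1*1)*(-145) = 1*(-145) = -145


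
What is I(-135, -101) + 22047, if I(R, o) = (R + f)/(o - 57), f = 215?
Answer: 1741673/79 ≈ 22047.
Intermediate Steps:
I(R, o) = (215 + R)/(-57 + o) (I(R, o) = (R + 215)/(o - 57) = (215 + R)/(-57 + o))
I(-135, -101) + 22047 = (215 - 135)/(-57 - 101) + 22047 = 80/(-158) + 22047 = -1/158*80 + 22047 = -40/79 + 22047 = 1741673/79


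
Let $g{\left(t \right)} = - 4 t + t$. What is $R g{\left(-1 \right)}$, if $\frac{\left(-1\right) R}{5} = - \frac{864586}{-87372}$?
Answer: $- \frac{2161465}{14562} \approx -148.43$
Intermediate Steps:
$R = - \frac{2161465}{43686}$ ($R = - 5 \left(- \frac{864586}{-87372}\right) = - 5 \left(\left(-864586\right) \left(- \frac{1}{87372}\right)\right) = \left(-5\right) \frac{432293}{43686} = - \frac{2161465}{43686} \approx -49.477$)
$g{\left(t \right)} = - 3 t$
$R g{\left(-1 \right)} = - \frac{2161465 \left(\left(-3\right) \left(-1\right)\right)}{43686} = \left(- \frac{2161465}{43686}\right) 3 = - \frac{2161465}{14562}$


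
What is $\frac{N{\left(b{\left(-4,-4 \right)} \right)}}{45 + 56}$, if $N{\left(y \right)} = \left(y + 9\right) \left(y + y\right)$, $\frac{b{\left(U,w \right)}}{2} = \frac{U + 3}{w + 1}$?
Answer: $\frac{116}{909} \approx 0.12761$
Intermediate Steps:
$b{\left(U,w \right)} = \frac{2 \left(3 + U\right)}{1 + w}$ ($b{\left(U,w \right)} = 2 \frac{U + 3}{w + 1} = 2 \frac{3 + U}{1 + w} = \frac{2 \left(3 + U\right)}{1 + w}$)
$N{\left(y \right)} = 2 y \left(9 + y\right)$ ($N{\left(y \right)} = \left(9 + y\right) 2 y = 2 y \left(9 + y\right)$)
$\frac{N{\left(b{\left(-4,-4 \right)} \right)}}{45 + 56} = \frac{2 \frac{2 \left(3 - 4\right)}{1 - 4} \left(9 + \frac{2 \left(3 - 4\right)}{1 - 4}\right)}{45 + 56} = \frac{2 \cdot 2 \frac{1}{-3} \left(-1\right) \left(9 + 2 \frac{1}{-3} \left(-1\right)\right)}{101} = \frac{2 \cdot 2 \left(- \frac{1}{3}\right) \left(-1\right) \left(9 + 2 \left(- \frac{1}{3}\right) \left(-1\right)\right)}{101} = \frac{2 \cdot \frac{2}{3} \left(9 + \frac{2}{3}\right)}{101} = \frac{2 \cdot \frac{2}{3} \cdot \frac{29}{3}}{101} = \frac{1}{101} \cdot \frac{116}{9} = \frac{116}{909}$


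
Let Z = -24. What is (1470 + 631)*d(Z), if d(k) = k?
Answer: -50424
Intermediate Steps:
(1470 + 631)*d(Z) = (1470 + 631)*(-24) = 2101*(-24) = -50424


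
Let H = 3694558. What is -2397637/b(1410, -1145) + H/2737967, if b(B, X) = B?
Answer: -6559441657199/3860533470 ≈ -1699.1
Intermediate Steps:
-2397637/b(1410, -1145) + H/2737967 = -2397637/1410 + 3694558/2737967 = -6559441657199/3860533470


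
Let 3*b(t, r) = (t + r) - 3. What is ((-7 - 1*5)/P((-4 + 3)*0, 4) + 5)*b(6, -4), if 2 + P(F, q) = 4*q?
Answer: -29/21 ≈ -1.3810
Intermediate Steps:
b(t, r) = -1 + r/3 + t/3 (b(t, r) = ((t + r) - 3)/3 = ((r + t) - 3)/3 = (-3 + r + t)/3 = -1 + r/3 + t/3)
P(F, q) = -2 + 4*q
((-7 - 1*5)/P((-4 + 3)*0, 4) + 5)*b(6, -4) = ((-7 - 1*5)/(-2 + 4*4) + 5)*(-1 + (⅓)*(-4) + (⅓)*6) = ((-7 - 5)/(-2 + 16) + 5)*(-1 - 4/3 + 2) = (-12/14 + 5)*(-⅓) = (-12*1/14 + 5)*(-⅓) = (-6/7 + 5)*(-⅓) = (29/7)*(-⅓) = -29/21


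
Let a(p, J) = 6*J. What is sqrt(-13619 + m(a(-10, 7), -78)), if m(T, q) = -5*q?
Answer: I*sqrt(13229) ≈ 115.02*I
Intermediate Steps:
sqrt(-13619 + m(a(-10, 7), -78)) = sqrt(-13619 - 5*(-78)) = sqrt(-13619 + 390) = sqrt(-13229) = I*sqrt(13229)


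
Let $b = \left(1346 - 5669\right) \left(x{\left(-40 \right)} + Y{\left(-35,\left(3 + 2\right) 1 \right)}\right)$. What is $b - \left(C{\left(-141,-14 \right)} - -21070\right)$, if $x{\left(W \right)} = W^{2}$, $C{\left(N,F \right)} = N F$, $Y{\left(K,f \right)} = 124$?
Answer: $-7475896$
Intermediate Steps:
$C{\left(N,F \right)} = F N$
$b = -7452852$ ($b = \left(1346 - 5669\right) \left(\left(-40\right)^{2} + 124\right) = - 4323 \left(1600 + 124\right) = \left(-4323\right) 1724 = -7452852$)
$b - \left(C{\left(-141,-14 \right)} - -21070\right) = -7452852 - \left(\left(-14\right) \left(-141\right) - -21070\right) = -7452852 - \left(1974 + 21070\right) = -7452852 - 23044 = -7475896$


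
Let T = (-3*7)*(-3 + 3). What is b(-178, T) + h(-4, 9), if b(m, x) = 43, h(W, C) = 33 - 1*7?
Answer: 69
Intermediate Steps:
T = 0 (T = -21*0 = 0)
h(W, C) = 26 (h(W, C) = 33 - 7 = 26)
b(-178, T) + h(-4, 9) = 43 + 26 = 69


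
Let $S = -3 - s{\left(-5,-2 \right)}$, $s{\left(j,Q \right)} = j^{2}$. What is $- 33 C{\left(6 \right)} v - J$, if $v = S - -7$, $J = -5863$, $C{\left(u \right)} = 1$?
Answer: $6556$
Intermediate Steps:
$S = -28$ ($S = -3 - \left(-5\right)^{2} = -3 - 25 = -28$)
$v = -21$ ($v = -28 - -7 = -28 + 7 = -21$)
$- 33 C{\left(6 \right)} v - J = \left(-33\right) 1 \left(-21\right) - -5863 = \left(-33\right) \left(-21\right) + 5863 = 693 + 5863 = 6556$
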